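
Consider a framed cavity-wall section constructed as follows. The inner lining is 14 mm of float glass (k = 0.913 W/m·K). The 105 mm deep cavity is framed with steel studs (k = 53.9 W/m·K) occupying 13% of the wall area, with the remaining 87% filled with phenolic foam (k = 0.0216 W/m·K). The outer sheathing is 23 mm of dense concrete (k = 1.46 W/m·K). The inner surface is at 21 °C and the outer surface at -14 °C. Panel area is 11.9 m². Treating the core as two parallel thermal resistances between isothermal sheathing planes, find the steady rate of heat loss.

Q ≈ 9050 W

Sheathing layers in series; stud and cavity paths in parallel between them.
R_inner = 0.014/(0.913×11.9) = 0.001289 K/W
R_stud  = 0.105/(53.9×0.13×11.9) = 0.001259 K/W
R_cav   = 0.105/(0.0216×0.87×11.9) = 0.4695 K/W
1/R_core = 1/R_stud + 1/R_cav → R_core = 0.001256 K/W
R_outer = 0.023/(1.46×11.9) = 0.001324 K/W
R_total = 0.003868 K/W
Q = ΔT/R_total = 35/0.003868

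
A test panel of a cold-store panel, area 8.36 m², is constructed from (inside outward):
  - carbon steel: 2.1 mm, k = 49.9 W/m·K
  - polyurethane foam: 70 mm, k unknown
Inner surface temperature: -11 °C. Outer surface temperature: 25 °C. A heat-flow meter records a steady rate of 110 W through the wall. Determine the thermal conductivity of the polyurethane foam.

Thermal resistances in series:
R_carbon steel = L/(kA) = 0.0021/(49.9×8.36) = 5.034×10^-6 K/W
Sum of known resistances R_other = 5.034×10^-6 K/W
Total R = ΔT/Q = 36/110 = 0.3273 K/W
R_polyurethane foam = R_total − R_other = 0.3273 K/W
k = L/(R·A) = 0.07/(0.3273×8.36)

k ≈ 0.0256 W/(m·K)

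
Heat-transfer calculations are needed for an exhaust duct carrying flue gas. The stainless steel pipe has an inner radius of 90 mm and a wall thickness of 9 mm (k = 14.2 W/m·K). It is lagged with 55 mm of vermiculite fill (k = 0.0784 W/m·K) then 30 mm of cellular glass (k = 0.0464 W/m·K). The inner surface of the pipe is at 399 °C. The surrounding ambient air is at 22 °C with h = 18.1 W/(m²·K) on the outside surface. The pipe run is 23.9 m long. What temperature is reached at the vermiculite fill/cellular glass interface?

Cylindrical conduction, so R = ln(r₂/r₁)/(2πkL) per layer, in series:
R_stainless steel pipe wall = ln(99/90)/(2π×14.2×23.9) = 4.47×10^-5 K/W
R_vermiculite fill = ln(154/99)/(2π×0.0784×23.9) = 0.03753 K/W
R_cellular glass = ln(184/154)/(2π×0.0464×23.9) = 0.02554 K/W
R_outer film = 1/(h_o·2πr_oL) = 1/(18.1×2π×0.184×23.9) = 0.002 K/W
R_total = 0.06512 K/W
Q = ΔT/R_total = 377/0.06512
Q = 5790 W
T_interface = T_inner − Q·ΣR(inner→interface) = 399 − 5790×0.03757

T ≈ 181 °C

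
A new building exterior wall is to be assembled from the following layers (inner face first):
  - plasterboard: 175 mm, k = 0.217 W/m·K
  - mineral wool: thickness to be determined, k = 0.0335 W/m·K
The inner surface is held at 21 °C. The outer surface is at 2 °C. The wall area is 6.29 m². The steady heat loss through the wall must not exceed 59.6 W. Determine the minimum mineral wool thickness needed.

Treating each layer as a thermal resistance in series:
R_plasterboard = L/(kA) = 0.175/(0.217×6.29) = 0.1282 K/W
Sum of the known resistances R_other = 0.1282 K/W
Required total resistance R_tot = ΔT/Q_allow = 19/59.6 = 0.3188 K/W
R_mineral wool = R_tot − R_other = 0.1906 K/W
L = R·k·A = 0.1906×0.0335×6.29

L ≈ 40.2 mm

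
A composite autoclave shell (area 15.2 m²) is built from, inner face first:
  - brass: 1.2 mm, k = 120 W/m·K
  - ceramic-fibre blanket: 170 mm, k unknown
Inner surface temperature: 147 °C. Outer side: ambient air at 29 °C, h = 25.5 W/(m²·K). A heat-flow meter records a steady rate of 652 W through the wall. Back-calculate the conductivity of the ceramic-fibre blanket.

k ≈ 0.0627 W/(m·K)

Using the resistance-network approach (series):
R_brass = L/(kA) = 0.0012/(120×15.2) = 6.579×10^-7 K/W
R_outer film = 1/(h_o·A) = 1/(25.5×15.2) = 0.00258 K/W
Sum of known resistances R_other = 0.002581 K/W
Total R = ΔT/Q = 118/652 = 0.181 K/W
R_ceramic-fibre blanket = R_total − R_other = 0.1784 K/W
k = L/(R·A) = 0.17/(0.1784×15.2)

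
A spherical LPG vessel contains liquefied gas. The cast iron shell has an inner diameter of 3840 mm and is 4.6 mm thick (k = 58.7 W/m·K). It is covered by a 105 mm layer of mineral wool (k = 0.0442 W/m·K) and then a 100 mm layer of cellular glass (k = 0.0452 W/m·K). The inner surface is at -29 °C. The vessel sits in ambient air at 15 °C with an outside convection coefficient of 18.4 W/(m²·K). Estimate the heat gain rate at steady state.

Q ≈ 488 W

For a spherical shell R = (1/r₁ − 1/r₂)/(4πk); film R = 1/(h·4πr²). In series:
R_cast iron shell = (1/1.92 − 1/1.9246)/(4π×58.7) = 1.688×10^-6 K/W
R_mineral wool = (1/1.9246 − 1/2.0296)/(4π×0.0442) = 0.0484 K/W
R_cellular glass = (1/2.0296 − 1/2.1296)/(4π×0.0452) = 0.04073 K/W
R_outer film = 1/(h·4πr_o²) = 1/(18.4×4π×2.1296²) = 9.536×10^-4 K/W
R_total = 0.09008 K/W
Q = ΔT/R_total = 44/0.09008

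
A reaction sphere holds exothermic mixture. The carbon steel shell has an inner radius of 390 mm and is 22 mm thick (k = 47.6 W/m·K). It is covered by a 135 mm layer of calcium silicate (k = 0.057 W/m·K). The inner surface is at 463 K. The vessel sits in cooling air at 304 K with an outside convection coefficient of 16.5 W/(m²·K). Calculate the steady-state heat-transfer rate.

Q ≈ 186 W

Each spherical layer contributes R = (1/r_i − 1/r_o)/(4πk):
R_carbon steel shell = (1/0.39 − 1/0.412)/(4π×47.6) = 2.289×10^-4 K/W
R_calcium silicate = (1/0.412 − 1/0.547)/(4π×0.057) = 0.8363 K/W
R_outer film = 1/(h·4πr_o²) = 1/(16.5×4π×0.547²) = 0.01612 K/W
R_total = 0.8527 K/W
Q = ΔT/R_total = 159/0.8527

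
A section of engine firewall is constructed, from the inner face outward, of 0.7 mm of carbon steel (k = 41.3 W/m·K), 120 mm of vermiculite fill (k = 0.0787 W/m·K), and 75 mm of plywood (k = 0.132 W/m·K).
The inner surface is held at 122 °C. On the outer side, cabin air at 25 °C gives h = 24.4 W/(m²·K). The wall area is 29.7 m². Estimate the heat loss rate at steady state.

Q ≈ 1350 W

Thermal resistances in series:
R_carbon steel = L/(kA) = 0.0007/(41.3×29.7) = 5.707×10^-7 K/W
R_vermiculite fill = L/(kA) = 0.12/(0.0787×29.7) = 0.05134 K/W
R_plywood = L/(kA) = 0.075/(0.132×29.7) = 0.01913 K/W
R_outer film = 1/(h_o·A) = 1/(24.4×29.7) = 0.00138 K/W
R_total = 0.07185 K/W
Q = ΔT / R_total = 97 / 0.07185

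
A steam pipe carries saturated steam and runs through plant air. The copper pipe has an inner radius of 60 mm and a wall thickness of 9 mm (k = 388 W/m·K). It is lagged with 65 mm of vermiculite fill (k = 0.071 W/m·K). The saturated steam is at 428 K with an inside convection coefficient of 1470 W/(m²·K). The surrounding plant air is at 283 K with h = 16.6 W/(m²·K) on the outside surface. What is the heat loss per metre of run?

Cylindrical conduction, so R = ln(r₂/r₁)/(2πkL) per layer, in series:
R_inner film = 1/(h_i·2πr₁L) = 1/(1470×2π×0.06×1) = 0.001804 K/W
R_copper pipe wall = ln(69/60)/(2π×388×1) = 5.733×10^-5 K/W
R_vermiculite fill = ln(134/69)/(2π×0.071×1) = 1.488 K/W
R_outer film = 1/(h_o·2πr_oL) = 1/(16.6×2π×0.134×1) = 0.07155 K/W
R_total = 1.561 K/W
Q = ΔT/R_total = 145/1.561

q′ ≈ 92.9 W/m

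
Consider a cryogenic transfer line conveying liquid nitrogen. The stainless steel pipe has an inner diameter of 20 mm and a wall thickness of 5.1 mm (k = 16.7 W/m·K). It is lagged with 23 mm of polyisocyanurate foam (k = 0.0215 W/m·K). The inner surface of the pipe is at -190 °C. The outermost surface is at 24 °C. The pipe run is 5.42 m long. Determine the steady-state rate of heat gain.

Q ≈ 169 W

Per-layer cylindrical resistances, series-summed:
R_stainless steel pipe wall = ln(15.1/10)/(2π×16.7×5.42) = 7.246×10^-4 K/W
R_polyisocyanurate foam = ln(38.1/15.1)/(2π×0.0215×5.42) = 1.264 K/W
R_total = 1.265 K/W
Q = ΔT/R_total = 214/1.265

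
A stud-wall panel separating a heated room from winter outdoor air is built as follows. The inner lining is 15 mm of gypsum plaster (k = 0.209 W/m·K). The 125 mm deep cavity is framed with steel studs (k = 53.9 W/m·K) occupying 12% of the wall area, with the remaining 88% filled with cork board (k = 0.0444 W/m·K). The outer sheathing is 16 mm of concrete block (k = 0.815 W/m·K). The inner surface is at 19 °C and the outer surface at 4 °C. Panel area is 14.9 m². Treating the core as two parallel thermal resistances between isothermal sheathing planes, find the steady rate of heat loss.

Q ≈ 2020 W

Sheathing layers in series; stud and cavity paths in parallel between them.
R_inner = 0.015/(0.209×14.9) = 0.004817 K/W
R_stud  = 0.125/(53.9×0.12×14.9) = 0.001297 K/W
R_cav   = 0.125/(0.0444×0.88×14.9) = 0.2147 K/W
1/R_core = 1/R_stud + 1/R_cav → R_core = 0.001289 K/W
R_outer = 0.016/(0.815×14.9) = 0.001318 K/W
R_total = 0.007424 K/W
Q = ΔT/R_total = 15/0.007424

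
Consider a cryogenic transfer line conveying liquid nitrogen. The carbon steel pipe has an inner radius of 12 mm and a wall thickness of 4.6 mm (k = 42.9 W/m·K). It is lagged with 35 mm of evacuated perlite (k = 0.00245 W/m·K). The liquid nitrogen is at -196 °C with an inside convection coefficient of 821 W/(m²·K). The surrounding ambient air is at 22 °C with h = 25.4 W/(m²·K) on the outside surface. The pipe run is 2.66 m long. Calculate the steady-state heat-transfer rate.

Q ≈ 7.86 W

Radial resistances (cylindrical: R_cond = ln(r_o/r_i)/(2πkL), R_conv = 1/(h·2πrL)):
R_inner film = 1/(h_i·2πr₁L) = 1/(821×2π×0.012×2.66) = 0.006073 K/W
R_carbon steel pipe wall = ln(16.6/12)/(2π×42.9×2.66) = 4.526×10^-4 K/W
R_evacuated perlite = ln(51.6/16.6)/(2π×0.00245×2.66) = 27.7 K/W
R_outer film = 1/(h_o·2πr_oL) = 1/(25.4×2π×0.0516×2.66) = 0.04565 K/W
R_total = 27.75 K/W
Q = ΔT/R_total = 218/27.75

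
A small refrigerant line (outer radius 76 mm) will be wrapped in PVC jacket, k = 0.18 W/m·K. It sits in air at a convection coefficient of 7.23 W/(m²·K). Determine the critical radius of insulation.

For a cylinder r_cr = k/h = 0.18/7.23
r_cr = 24.9 mm; since the bare radius (76 mm) is above r_cr, any added insulation will reduce heat loss.

r_cr ≈ 24.9 mm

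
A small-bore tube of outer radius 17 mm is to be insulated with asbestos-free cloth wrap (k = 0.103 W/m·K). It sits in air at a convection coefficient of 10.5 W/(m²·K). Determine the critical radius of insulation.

For a cylinder r_cr = k/h = 0.103/10.5
r_cr = 9.81 mm; since the bare radius (17 mm) is above r_cr, any added insulation will reduce heat loss.

r_cr ≈ 9.81 mm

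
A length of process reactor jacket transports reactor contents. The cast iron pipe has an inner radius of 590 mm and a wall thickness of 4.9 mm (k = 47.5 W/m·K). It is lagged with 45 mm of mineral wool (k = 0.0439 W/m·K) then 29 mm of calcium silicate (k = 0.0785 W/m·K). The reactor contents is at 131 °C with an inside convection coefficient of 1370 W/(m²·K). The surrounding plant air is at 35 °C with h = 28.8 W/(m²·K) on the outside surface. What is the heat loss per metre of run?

Radial resistances (cylindrical: R_cond = ln(r_o/r_i)/(2πkL), R_conv = 1/(h·2πrL)):
R_inner film = 1/(h_i·2πr₁L) = 1/(1370×2π×0.59×1) = 1.969×10^-4 K/W
R_cast iron pipe wall = ln(594.9/590)/(2π×47.5×1) = 2.771×10^-5 K/W
R_mineral wool = ln(639.9/594.9)/(2π×0.0439×1) = 0.2644 K/W
R_calcium silicate = ln(668.9/639.9)/(2π×0.0785×1) = 0.08986 K/W
R_outer film = 1/(h_o·2πr_oL) = 1/(28.8×2π×0.6689×1) = 0.008262 K/W
R_total = 0.3627 K/W
Q = ΔT/R_total = 96/0.3627

q′ ≈ 265 W/m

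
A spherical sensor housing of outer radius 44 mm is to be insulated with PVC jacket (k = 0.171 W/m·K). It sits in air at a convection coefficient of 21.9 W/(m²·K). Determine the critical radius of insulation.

For a sphere r_cr = 2k/h = 2×0.171/21.9
r_cr = 15.6 mm; since the bare radius (44 mm) is above r_cr, any added insulation will reduce heat loss.

r_cr ≈ 15.6 mm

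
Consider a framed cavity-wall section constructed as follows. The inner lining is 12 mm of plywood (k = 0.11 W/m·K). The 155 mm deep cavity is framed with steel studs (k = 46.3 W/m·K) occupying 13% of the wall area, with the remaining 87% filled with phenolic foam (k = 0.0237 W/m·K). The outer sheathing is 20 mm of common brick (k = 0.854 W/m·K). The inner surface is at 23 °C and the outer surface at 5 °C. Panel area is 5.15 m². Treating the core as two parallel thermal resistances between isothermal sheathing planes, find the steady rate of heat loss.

Sheathing layers in series; stud and cavity paths in parallel between them.
R_inner = 0.012/(0.11×5.15) = 0.02118 K/W
R_stud  = 0.155/(46.3×0.13×5.15) = 0.005 K/W
R_cav   = 0.155/(0.0237×0.87×5.15) = 1.46 K/W
1/R_core = 1/R_stud + 1/R_cav → R_core = 0.004983 K/W
R_outer = 0.02/(0.854×5.15) = 0.004547 K/W
R_total = 0.03071 K/W
Q = ΔT/R_total = 18/0.03071

Q ≈ 586 W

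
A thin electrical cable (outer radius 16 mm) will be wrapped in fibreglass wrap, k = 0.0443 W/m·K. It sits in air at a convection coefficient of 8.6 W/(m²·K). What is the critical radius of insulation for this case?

r_cr ≈ 5.15 mm

For a cylinder r_cr = k/h = 0.0443/8.6
r_cr = 5.15 mm; since the bare radius (16 mm) is above r_cr, any added insulation will reduce heat loss.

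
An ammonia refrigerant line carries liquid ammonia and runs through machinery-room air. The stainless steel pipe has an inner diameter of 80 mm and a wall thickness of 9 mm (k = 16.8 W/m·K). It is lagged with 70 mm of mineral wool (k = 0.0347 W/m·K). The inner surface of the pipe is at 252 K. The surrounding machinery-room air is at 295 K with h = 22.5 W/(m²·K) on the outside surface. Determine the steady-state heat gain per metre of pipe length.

q′ ≈ 10.4 W/m

Radial resistances (cylindrical: R_cond = ln(r_o/r_i)/(2πkL), R_conv = 1/(h·2πrL)):
R_stainless steel pipe wall = ln(49/40)/(2π×16.8×1) = 0.001923 K/W
R_mineral wool = ln(119/49)/(2π×0.0347×1) = 4.07 K/W
R_outer film = 1/(h_o·2πr_oL) = 1/(22.5×2π×0.119×1) = 0.05944 K/W
R_total = 4.131 K/W
Q = ΔT/R_total = 43/4.131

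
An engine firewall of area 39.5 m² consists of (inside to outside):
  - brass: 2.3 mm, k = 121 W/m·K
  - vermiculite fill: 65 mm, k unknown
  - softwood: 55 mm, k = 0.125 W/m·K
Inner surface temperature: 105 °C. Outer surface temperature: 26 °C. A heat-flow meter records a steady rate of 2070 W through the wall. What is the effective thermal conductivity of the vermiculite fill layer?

Series thermal resistances:
R_brass = L/(kA) = 0.0023/(121×39.5) = 4.812×10^-7 K/W
R_softwood = L/(kA) = 0.055/(0.125×39.5) = 0.01114 K/W
Sum of known resistances R_other = 0.01114 K/W
Total R = ΔT/Q = 79/2070 = 0.03816 K/W
R_vermiculite fill = R_total − R_other = 0.02702 K/W
k = L/(R·A) = 0.065/(0.02702×39.5)

k ≈ 0.0609 W/(m·K)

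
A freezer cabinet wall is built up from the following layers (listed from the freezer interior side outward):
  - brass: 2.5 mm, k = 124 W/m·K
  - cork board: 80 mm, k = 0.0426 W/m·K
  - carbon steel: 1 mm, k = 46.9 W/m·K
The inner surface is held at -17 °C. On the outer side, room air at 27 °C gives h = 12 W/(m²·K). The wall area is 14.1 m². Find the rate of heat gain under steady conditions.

Q ≈ 316 W

Model the wall as resistances in series:
R_brass = L/(kA) = 0.0025/(124×14.1) = 1.43×10^-6 K/W
R_cork board = L/(kA) = 0.08/(0.0426×14.1) = 0.1332 K/W
R_carbon steel = L/(kA) = 0.001/(46.9×14.1) = 1.512×10^-6 K/W
R_outer film = 1/(h_o·A) = 1/(12×14.1) = 0.00591 K/W
R_total = 0.1391 K/W
Q = ΔT / R_total = 44 / 0.1391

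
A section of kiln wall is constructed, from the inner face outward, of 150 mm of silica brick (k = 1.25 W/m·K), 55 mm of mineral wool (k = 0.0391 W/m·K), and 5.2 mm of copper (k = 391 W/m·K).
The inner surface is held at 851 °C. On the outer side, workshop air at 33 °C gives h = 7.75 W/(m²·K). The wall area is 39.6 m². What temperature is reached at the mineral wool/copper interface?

T ≈ 96.8 °C

Using the resistance-network approach (series):
R_silica brick = L/(kA) = 0.15/(1.25×39.6) = 0.00303 K/W
R_mineral wool = L/(kA) = 0.055/(0.0391×39.6) = 0.03552 K/W
R_copper = L/(kA) = 0.0052/(391×39.6) = 3.358×10^-7 K/W
R_outer film = 1/(h_o·A) = 1/(7.75×39.6) = 0.003258 K/W
R_total = 0.04181 K/W;  Q = ΔT/R_total = 818/0.04181 = 19560 W
T_interface = T_inner − Q·ΣR(inner→interface) = 851 − 19600×0.03855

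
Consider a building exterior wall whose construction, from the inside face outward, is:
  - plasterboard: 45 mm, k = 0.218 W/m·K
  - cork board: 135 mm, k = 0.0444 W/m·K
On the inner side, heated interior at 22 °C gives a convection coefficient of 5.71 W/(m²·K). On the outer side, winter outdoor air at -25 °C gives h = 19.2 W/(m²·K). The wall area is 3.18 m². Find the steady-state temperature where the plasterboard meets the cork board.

Using the resistance-network approach (series):
R_inner film = 1/(h_i·A) = 1/(5.71×3.18) = 0.05507 K/W
R_plasterboard = L/(kA) = 0.045/(0.218×3.18) = 0.06491 K/W
R_cork board = L/(kA) = 0.135/(0.0444×3.18) = 0.9561 K/W
R_outer film = 1/(h_o·A) = 1/(19.2×3.18) = 0.01638 K/W
R_total = 1.093 K/W;  Q = ΔT/R_total = 47/1.093 = 43.02 W
T_interface = T_inner − Q·ΣR(inner→interface) = 22 − 43×0.12

T ≈ 16.8 °C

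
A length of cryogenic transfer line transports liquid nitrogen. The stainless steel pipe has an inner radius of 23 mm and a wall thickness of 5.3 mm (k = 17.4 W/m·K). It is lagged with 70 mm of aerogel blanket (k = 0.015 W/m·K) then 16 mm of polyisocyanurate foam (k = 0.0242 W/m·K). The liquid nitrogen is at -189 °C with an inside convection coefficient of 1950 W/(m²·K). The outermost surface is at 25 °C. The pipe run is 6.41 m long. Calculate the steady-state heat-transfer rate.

For a radial system each layer contributes R = ln(r_out/r_in)/(2πkL); films add R = 1/(hA).
R_inner film = 1/(h_i·2πr₁L) = 1/(1950×2π×0.023×6.41) = 5.536×10^-4 K/W
R_stainless steel pipe wall = ln(28.3/23)/(2π×17.4×6.41) = 2.959×10^-4 K/W
R_aerogel blanket = ln(98.3/28.3)/(2π×0.015×6.41) = 2.061 K/W
R_polyisocyanurate foam = ln(114.3/98.3)/(2π×0.0242×6.41) = 0.1547 K/W
R_total = 2.217 K/W
Q = ΔT/R_total = 214/2.217

Q ≈ 96.5 W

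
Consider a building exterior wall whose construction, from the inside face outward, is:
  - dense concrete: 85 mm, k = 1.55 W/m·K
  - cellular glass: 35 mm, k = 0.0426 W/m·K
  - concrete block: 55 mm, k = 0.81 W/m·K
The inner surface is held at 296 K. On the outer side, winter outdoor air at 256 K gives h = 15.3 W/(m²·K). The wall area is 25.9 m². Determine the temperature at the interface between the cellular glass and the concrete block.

T ≈ 261 K

Series thermal resistances:
R_dense concrete = L/(kA) = 0.085/(1.55×25.9) = 0.002117 K/W
R_cellular glass = L/(kA) = 0.035/(0.0426×25.9) = 0.03172 K/W
R_concrete block = L/(kA) = 0.055/(0.81×25.9) = 0.002622 K/W
R_outer film = 1/(h_o·A) = 1/(15.3×25.9) = 0.002524 K/W
R_total = 0.03898 K/W;  Q = ΔT/R_total = 40/0.03898 = 1026 W
T_interface = T_inner − Q·ΣR(inner→interface) = 296 − 1030×0.03384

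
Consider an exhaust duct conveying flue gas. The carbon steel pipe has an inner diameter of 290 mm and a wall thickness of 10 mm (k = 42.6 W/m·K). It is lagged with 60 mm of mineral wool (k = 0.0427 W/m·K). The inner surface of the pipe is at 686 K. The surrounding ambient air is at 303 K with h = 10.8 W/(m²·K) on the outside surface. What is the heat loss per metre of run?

q′ ≈ 297 W/m

Per-layer cylindrical resistances, series-summed:
R_carbon steel pipe wall = ln(155/145)/(2π×42.6×1) = 2.492×10^-4 K/W
R_mineral wool = ln(215/155)/(2π×0.0427×1) = 1.22 K/W
R_outer film = 1/(h_o·2πr_oL) = 1/(10.8×2π×0.215×1) = 0.06854 K/W
R_total = 1.288 K/W
Q = ΔT/R_total = 383/1.288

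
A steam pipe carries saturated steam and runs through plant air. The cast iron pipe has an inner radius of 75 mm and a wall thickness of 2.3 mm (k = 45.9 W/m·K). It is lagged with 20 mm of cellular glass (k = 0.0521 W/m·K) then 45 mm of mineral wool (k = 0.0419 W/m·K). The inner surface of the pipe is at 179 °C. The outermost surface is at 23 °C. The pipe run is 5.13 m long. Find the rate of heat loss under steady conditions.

Cylindrical conduction, so R = ln(r₂/r₁)/(2πkL) per layer, in series:
R_cast iron pipe wall = ln(77.3/75)/(2π×45.9×5.13) = 2.042×10^-5 K/W
R_cellular glass = ln(97.3/77.3)/(2π×0.0521×5.13) = 0.137 K/W
R_mineral wool = ln(142.3/97.3)/(2π×0.0419×5.13) = 0.2815 K/W
R_total = 0.4185 K/W
Q = ΔT/R_total = 156/0.4185

Q ≈ 373 W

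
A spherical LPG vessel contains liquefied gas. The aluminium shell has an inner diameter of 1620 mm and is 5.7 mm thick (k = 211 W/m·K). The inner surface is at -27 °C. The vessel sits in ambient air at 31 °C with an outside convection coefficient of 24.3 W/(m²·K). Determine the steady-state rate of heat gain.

Spherical conduction: R = (1/r_in − 1/r_out)/(4πk) per layer; series-sum.
R_aluminium shell = (1/0.81 − 1/0.8157)/(4π×211) = 3.254×10^-6 K/W
R_outer film = 1/(h·4πr_o²) = 1/(24.3×4π×0.8157²) = 0.004922 K/W
R_total = 0.004925 K/W
Q = ΔT/R_total = 58/0.004925

Q ≈ 11800 W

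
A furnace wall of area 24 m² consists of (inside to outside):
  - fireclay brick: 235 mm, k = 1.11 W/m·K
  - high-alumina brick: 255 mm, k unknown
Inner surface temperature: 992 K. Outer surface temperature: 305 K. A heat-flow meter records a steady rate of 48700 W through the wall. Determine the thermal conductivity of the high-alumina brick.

Using the resistance-network approach (series):
R_fireclay brick = L/(kA) = 0.235/(1.11×24) = 0.008821 K/W
Sum of known resistances R_other = 0.008821 K/W
Total R = ΔT/Q = 687/48700 = 0.01411 K/W
R_high-alumina brick = R_total − R_other = 0.005285 K/W
k = L/(R·A) = 0.255/(0.005285×24)

k ≈ 2.01 W/(m·K)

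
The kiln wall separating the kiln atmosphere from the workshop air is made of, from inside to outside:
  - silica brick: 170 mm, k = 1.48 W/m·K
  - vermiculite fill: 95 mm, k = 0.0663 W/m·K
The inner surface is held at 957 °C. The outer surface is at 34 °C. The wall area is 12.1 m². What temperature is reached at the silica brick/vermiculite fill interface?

Model the wall as resistances in series:
R_silica brick = L/(kA) = 0.17/(1.48×12.1) = 0.009493 K/W
R_vermiculite fill = L/(kA) = 0.095/(0.0663×12.1) = 0.1184 K/W
R_total = 0.1279 K/W;  Q = ΔT/R_total = 923/0.1279 = 7216 W
T_interface = T_inner − Q·ΣR(inner→interface) = 957 − 7220×0.009493

T ≈ 889 °C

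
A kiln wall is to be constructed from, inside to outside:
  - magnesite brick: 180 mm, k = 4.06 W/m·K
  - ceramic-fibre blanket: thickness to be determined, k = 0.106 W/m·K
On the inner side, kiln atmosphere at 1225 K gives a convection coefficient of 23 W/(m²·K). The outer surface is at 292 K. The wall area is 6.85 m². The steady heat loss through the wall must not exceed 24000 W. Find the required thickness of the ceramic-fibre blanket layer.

L ≈ 18.9 mm

Treating each layer as a thermal resistance in series:
R_inner film = 1/(h_i·A) = 1/(23×6.85) = 0.006347 K/W
R_magnesite brick = L/(kA) = 0.18/(4.06×6.85) = 0.006472 K/W
Sum of the known resistances R_other = 0.01282 K/W
Required total resistance R_tot = ΔT/Q_allow = 933/24000 = 0.03887 K/W
R_ceramic-fibre blanket = R_tot − R_other = 0.02606 K/W
L = R·k·A = 0.02606×0.106×6.85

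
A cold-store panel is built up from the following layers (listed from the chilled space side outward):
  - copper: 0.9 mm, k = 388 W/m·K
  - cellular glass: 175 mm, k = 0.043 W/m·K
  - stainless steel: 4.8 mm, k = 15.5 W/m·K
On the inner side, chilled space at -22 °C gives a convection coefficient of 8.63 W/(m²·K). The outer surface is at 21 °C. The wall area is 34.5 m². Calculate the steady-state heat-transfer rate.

Q ≈ 354 W

Thermal resistances in series:
R_inner film = 1/(h_i·A) = 1/(8.63×34.5) = 0.003359 K/W
R_copper = L/(kA) = 0.0009/(388×34.5) = 6.723×10^-8 K/W
R_cellular glass = L/(kA) = 0.175/(0.043×34.5) = 0.118 K/W
R_stainless steel = L/(kA) = 0.0048/(15.5×34.5) = 8.976×10^-6 K/W
R_total = 0.1213 K/W
Q = ΔT / R_total = 43 / 0.1213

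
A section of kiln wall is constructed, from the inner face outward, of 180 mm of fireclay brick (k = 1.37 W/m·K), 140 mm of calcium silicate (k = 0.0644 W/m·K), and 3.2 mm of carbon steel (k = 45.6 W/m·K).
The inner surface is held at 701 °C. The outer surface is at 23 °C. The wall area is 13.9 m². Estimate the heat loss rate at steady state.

Thermal resistances in series:
R_fireclay brick = L/(kA) = 0.18/(1.37×13.9) = 0.009452 K/W
R_calcium silicate = L/(kA) = 0.14/(0.0644×13.9) = 0.1564 K/W
R_carbon steel = L/(kA) = 0.0032/(45.6×13.9) = 5.049×10^-6 K/W
R_total = 0.1659 K/W
Q = ΔT / R_total = 678 / 0.1659

Q ≈ 4090 W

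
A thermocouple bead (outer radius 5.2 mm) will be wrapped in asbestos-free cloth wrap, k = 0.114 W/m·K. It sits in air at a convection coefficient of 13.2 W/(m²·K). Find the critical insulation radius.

For a sphere r_cr = 2k/h = 2×0.114/13.2
r_cr = 17.3 mm; since the bare radius (5.2 mm) is below r_cr, adding a thin layer of insulation will *increase* heat loss.

r_cr ≈ 17.3 mm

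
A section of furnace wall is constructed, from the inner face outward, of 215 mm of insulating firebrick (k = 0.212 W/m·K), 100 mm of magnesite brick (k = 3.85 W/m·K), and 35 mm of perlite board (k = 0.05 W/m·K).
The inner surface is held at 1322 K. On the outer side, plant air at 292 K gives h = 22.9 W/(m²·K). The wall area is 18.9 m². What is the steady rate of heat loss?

Q ≈ 10900 W

Treating each layer as a thermal resistance in series:
R_insulating firebrick = L/(kA) = 0.215/(0.212×18.9) = 0.05366 K/W
R_magnesite brick = L/(kA) = 0.1/(3.85×18.9) = 0.001374 K/W
R_perlite board = L/(kA) = 0.035/(0.05×18.9) = 0.03704 K/W
R_outer film = 1/(h_o·A) = 1/(22.9×18.9) = 0.00231 K/W
R_total = 0.09438 K/W
Q = ΔT / R_total = 1030 / 0.09438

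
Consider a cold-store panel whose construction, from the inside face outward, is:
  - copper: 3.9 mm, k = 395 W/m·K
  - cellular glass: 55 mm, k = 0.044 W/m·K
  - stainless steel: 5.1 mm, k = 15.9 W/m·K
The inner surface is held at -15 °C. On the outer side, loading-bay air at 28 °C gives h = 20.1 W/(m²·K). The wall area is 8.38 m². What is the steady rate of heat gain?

Series thermal resistances:
R_copper = L/(kA) = 0.0039/(395×8.38) = 1.178×10^-6 K/W
R_cellular glass = L/(kA) = 0.055/(0.044×8.38) = 0.1492 K/W
R_stainless steel = L/(kA) = 0.0051/(15.9×8.38) = 3.828×10^-5 K/W
R_outer film = 1/(h_o·A) = 1/(20.1×8.38) = 0.005937 K/W
R_total = 0.1551 K/W
Q = ΔT / R_total = 43 / 0.1551

Q ≈ 277 W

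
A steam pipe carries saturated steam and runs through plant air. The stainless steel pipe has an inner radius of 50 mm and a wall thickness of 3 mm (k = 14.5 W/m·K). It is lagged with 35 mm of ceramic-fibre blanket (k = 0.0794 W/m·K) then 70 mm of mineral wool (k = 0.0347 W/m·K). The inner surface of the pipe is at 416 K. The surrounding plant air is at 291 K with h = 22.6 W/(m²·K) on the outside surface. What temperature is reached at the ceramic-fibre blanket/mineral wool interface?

For a radial system each layer contributes R = ln(r_out/r_in)/(2πkL); films add R = 1/(hA).
R_stainless steel pipe wall = ln(53/50)/(2π×14.5×1) = 6.396×10^-4 K/W
R_ceramic-fibre blanket = ln(88/53)/(2π×0.0794×1) = 1.016 K/W
R_mineral wool = ln(158/88)/(2π×0.0347×1) = 2.684 K/W
R_outer film = 1/(h_o·2πr_oL) = 1/(22.6×2π×0.158×1) = 0.04457 K/W
R_total = 3.746 K/W
Q = ΔT/R_total = 125/3.746
Q = 33.4 W/m
T_interface = T_inner − Q·ΣR(inner→interface) = 416 − 33.4×1.017

T ≈ 382 K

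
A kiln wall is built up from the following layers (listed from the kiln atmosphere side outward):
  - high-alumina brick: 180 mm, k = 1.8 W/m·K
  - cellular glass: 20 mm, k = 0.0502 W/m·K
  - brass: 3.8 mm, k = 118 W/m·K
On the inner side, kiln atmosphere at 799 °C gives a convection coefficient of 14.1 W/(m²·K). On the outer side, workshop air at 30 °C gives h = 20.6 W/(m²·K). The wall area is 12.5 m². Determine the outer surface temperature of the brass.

Model the wall as resistances in series:
R_inner film = 1/(h_i·A) = 1/(14.1×12.5) = 0.005674 K/W
R_high-alumina brick = L/(kA) = 0.18/(1.8×12.5) = 0.008 K/W
R_cellular glass = L/(kA) = 0.02/(0.0502×12.5) = 0.03187 K/W
R_brass = L/(kA) = 0.0038/(118×12.5) = 2.576×10^-6 K/W
R_outer film = 1/(h_o·A) = 1/(20.6×12.5) = 0.003883 K/W
R_total = 0.04943 K/W;  Q = ΔT/R_total = 769/0.04943 = 15560 W
T_interface = T_inner − Q·ΣR(inner→interface) = 799 − 15600×0.04555

T ≈ 90.4 °C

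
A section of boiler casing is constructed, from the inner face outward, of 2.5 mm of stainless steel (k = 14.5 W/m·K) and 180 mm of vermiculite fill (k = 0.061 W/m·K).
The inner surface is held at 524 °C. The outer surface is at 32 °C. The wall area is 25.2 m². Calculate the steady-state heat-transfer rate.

Using the resistance-network approach (series):
R_stainless steel = L/(kA) = 0.0025/(14.5×25.2) = 6.842×10^-6 K/W
R_vermiculite fill = L/(kA) = 0.18/(0.061×25.2) = 0.1171 K/W
R_total = 0.1171 K/W
Q = ΔT / R_total = 492 / 0.1171

Q ≈ 4200 W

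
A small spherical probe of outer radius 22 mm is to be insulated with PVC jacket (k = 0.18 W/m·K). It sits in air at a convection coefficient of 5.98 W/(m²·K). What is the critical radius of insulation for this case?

For a sphere r_cr = 2k/h = 2×0.18/5.98
r_cr = 60.2 mm; since the bare radius (22 mm) is below r_cr, adding a thin layer of insulation will *increase* heat loss.

r_cr ≈ 60.2 mm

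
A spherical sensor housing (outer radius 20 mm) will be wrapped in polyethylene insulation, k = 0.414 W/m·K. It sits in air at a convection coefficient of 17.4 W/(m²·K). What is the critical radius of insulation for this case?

For a sphere r_cr = 2k/h = 2×0.414/17.4
r_cr = 47.6 mm; since the bare radius (20 mm) is below r_cr, adding a thin layer of insulation will *increase* heat loss.

r_cr ≈ 47.6 mm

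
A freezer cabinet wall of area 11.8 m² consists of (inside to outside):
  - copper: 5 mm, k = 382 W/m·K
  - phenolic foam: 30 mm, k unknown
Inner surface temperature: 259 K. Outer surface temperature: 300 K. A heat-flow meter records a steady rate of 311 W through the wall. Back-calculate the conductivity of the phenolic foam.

k ≈ 0.0193 W/(m·K)

Model the wall as resistances in series:
R_copper = L/(kA) = 0.005/(382×11.8) = 1.109×10^-6 K/W
Sum of known resistances R_other = 1.109×10^-6 K/W
Total R = ΔT/Q = 41/311 = 0.1318 K/W
R_phenolic foam = R_total − R_other = 0.1318 K/W
k = L/(R·A) = 0.03/(0.1318×11.8)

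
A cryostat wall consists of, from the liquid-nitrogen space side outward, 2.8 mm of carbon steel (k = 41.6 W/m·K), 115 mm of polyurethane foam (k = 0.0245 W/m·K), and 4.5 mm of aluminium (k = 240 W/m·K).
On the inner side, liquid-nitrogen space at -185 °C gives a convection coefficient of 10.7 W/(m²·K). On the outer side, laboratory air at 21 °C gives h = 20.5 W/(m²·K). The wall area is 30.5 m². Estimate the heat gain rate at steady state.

Treating each layer as a thermal resistance in series:
R_inner film = 1/(h_i·A) = 1/(10.7×30.5) = 0.003064 K/W
R_carbon steel = L/(kA) = 0.0028/(41.6×30.5) = 2.207×10^-6 K/W
R_polyurethane foam = L/(kA) = 0.115/(0.0245×30.5) = 0.1539 K/W
R_aluminium = L/(kA) = 0.0045/(240×30.5) = 6.148×10^-7 K/W
R_outer film = 1/(h_o·A) = 1/(20.5×30.5) = 0.001599 K/W
R_total = 0.1586 K/W
Q = ΔT / R_total = 206 / 0.1586

Q ≈ 1300 W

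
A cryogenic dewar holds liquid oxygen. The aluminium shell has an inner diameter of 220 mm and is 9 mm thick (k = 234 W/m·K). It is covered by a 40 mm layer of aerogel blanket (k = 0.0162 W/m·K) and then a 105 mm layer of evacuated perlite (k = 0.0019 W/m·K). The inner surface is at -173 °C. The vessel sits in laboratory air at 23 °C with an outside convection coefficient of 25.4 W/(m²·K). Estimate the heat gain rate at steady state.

Spherical conduction: R = (1/r_in − 1/r_out)/(4πk) per layer; series-sum.
R_aluminium shell = (1/0.11 − 1/0.119)/(4π×234) = 2.338×10^-4 K/W
R_aerogel blanket = (1/0.119 − 1/0.159)/(4π×0.0162) = 10.38 K/W
R_evacuated perlite = (1/0.159 − 1/0.264)/(4π×0.0019) = 104.8 K/W
R_outer film = 1/(h·4πr_o²) = 1/(25.4×4π×0.264²) = 0.04495 K/W
R_total = 115.2 K/W
Q = ΔT/R_total = 196/115.2

Q ≈ 1.7 W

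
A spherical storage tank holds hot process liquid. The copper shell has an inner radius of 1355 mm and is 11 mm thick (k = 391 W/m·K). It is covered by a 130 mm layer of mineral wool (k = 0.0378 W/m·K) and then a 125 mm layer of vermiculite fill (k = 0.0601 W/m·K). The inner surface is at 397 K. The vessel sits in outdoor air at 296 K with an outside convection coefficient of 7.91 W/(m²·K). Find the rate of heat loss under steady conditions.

For a spherical shell R = (1/r₁ − 1/r₂)/(4πk); film R = 1/(h·4πr²). In series:
R_copper shell = (1/1.355 − 1/1.366)/(4π×391) = 1.21×10^-6 K/W
R_mineral wool = (1/1.366 − 1/1.496)/(4π×0.0378) = 0.1339 K/W
R_vermiculite fill = (1/1.496 − 1/1.621)/(4π×0.0601) = 0.06825 K/W
R_outer film = 1/(h·4πr_o²) = 1/(7.91×4π×1.621²) = 0.003829 K/W
R_total = 0.206 K/W
Q = ΔT/R_total = 101/0.206

Q ≈ 490 W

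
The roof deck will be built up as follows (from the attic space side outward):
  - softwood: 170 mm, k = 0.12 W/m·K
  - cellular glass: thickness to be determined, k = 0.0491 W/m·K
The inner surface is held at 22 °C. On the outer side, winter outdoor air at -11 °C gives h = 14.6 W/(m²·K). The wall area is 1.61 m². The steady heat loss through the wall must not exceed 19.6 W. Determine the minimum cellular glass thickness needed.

Treating each layer as a thermal resistance in series:
R_softwood = L/(kA) = 0.17/(0.12×1.61) = 0.8799 K/W
R_outer film = 1/(h_o·A) = 1/(14.6×1.61) = 0.04254 K/W
Sum of the known resistances R_other = 0.9225 K/W
Required total resistance R_tot = ΔT/Q_allow = 33/19.6 = 1.684 K/W
R_cellular glass = R_tot − R_other = 0.7612 K/W
L = R·k·A = 0.7612×0.0491×1.61

L ≈ 60.2 mm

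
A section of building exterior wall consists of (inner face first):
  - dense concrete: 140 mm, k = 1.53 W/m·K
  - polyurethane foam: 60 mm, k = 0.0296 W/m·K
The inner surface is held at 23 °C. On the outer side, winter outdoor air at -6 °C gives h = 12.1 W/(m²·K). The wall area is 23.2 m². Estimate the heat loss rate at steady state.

Treating each layer as a thermal resistance in series:
R_dense concrete = L/(kA) = 0.14/(1.53×23.2) = 0.003944 K/W
R_polyurethane foam = L/(kA) = 0.06/(0.0296×23.2) = 0.08737 K/W
R_outer film = 1/(h_o·A) = 1/(12.1×23.2) = 0.003562 K/W
R_total = 0.09488 K/W
Q = ΔT / R_total = 29 / 0.09488

Q ≈ 306 W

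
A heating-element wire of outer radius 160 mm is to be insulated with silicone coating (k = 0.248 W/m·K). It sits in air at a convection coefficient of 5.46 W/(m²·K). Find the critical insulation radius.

For a cylinder r_cr = k/h = 0.248/5.46
r_cr = 45.4 mm; since the bare radius (160 mm) is above r_cr, any added insulation will reduce heat loss.

r_cr ≈ 45.4 mm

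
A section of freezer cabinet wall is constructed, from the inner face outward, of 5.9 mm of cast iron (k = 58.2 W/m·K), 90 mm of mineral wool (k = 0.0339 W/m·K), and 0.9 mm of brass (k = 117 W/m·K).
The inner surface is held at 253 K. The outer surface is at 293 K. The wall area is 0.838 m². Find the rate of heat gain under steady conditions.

Q ≈ 12.6 W

Model the wall as resistances in series:
R_cast iron = L/(kA) = 0.0059/(58.2×0.838) = 1.21×10^-4 K/W
R_mineral wool = L/(kA) = 0.09/(0.0339×0.838) = 3.168 K/W
R_brass = L/(kA) = 0.0009/(117×0.838) = 9.179×10^-6 K/W
R_total = 3.168 K/W
Q = ΔT / R_total = 40 / 3.168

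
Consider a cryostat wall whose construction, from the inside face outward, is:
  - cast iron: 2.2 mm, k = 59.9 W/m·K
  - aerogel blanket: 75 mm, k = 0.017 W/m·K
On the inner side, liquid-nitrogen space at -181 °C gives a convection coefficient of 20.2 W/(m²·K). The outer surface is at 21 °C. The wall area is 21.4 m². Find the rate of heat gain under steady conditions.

Q ≈ 969 W

Using the resistance-network approach (series):
R_inner film = 1/(h_i·A) = 1/(20.2×21.4) = 0.002313 K/W
R_cast iron = L/(kA) = 0.0022/(59.9×21.4) = 1.716×10^-6 K/W
R_aerogel blanket = L/(kA) = 0.075/(0.017×21.4) = 0.2062 K/W
R_total = 0.2085 K/W
Q = ΔT / R_total = 202 / 0.2085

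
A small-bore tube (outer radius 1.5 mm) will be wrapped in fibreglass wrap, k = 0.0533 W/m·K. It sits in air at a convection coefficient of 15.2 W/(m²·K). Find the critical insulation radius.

r_cr ≈ 3.51 mm

For a cylinder r_cr = k/h = 0.0533/15.2
r_cr = 3.51 mm; since the bare radius (1.5 mm) is below r_cr, adding a thin layer of insulation will *increase* heat loss.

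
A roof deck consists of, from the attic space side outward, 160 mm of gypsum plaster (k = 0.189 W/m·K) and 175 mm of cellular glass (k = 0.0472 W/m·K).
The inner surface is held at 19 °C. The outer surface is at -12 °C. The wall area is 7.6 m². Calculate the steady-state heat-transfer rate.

Q ≈ 51.7 W

Treating each layer as a thermal resistance in series:
R_gypsum plaster = L/(kA) = 0.16/(0.189×7.6) = 0.1114 K/W
R_cellular glass = L/(kA) = 0.175/(0.0472×7.6) = 0.4878 K/W
R_total = 0.5992 K/W
Q = ΔT / R_total = 31 / 0.5992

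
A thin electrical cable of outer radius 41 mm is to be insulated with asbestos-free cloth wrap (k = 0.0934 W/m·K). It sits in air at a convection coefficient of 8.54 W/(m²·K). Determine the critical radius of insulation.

For a cylinder r_cr = k/h = 0.0934/8.54
r_cr = 10.9 mm; since the bare radius (41 mm) is above r_cr, any added insulation will reduce heat loss.

r_cr ≈ 10.9 mm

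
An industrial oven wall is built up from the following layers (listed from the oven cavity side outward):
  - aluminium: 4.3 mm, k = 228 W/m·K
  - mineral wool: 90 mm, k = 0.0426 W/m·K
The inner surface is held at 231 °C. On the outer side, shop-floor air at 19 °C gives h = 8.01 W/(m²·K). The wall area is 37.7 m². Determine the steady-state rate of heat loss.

Q ≈ 3570 W

Thermal resistances in series:
R_aluminium = L/(kA) = 0.0043/(228×37.7) = 5.003×10^-7 K/W
R_mineral wool = L/(kA) = 0.09/(0.0426×37.7) = 0.05604 K/W
R_outer film = 1/(h_o·A) = 1/(8.01×37.7) = 0.003312 K/W
R_total = 0.05935 K/W
Q = ΔT / R_total = 212 / 0.05935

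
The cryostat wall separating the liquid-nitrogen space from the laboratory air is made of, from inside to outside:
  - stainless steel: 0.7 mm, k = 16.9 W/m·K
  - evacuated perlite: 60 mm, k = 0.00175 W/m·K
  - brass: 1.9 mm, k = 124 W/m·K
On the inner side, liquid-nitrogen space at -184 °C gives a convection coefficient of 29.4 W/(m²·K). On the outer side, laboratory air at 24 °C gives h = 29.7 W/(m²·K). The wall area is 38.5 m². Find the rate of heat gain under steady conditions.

Q ≈ 233 W

Thermal resistances in series:
R_inner film = 1/(h_i·A) = 1/(29.4×38.5) = 8.835×10^-4 K/W
R_stainless steel = L/(kA) = 0.0007/(16.9×38.5) = 1.076×10^-6 K/W
R_evacuated perlite = L/(kA) = 0.06/(0.00175×38.5) = 0.8905 K/W
R_brass = L/(kA) = 0.0019/(124×38.5) = 3.98×10^-7 K/W
R_outer film = 1/(h_o·A) = 1/(29.7×38.5) = 8.745×10^-4 K/W
R_total = 0.8923 K/W
Q = ΔT / R_total = 208 / 0.8923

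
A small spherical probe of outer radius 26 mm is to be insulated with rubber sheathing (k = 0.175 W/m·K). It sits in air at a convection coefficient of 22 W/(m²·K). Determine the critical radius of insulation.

For a sphere r_cr = 2k/h = 2×0.175/22
r_cr = 15.9 mm; since the bare radius (26 mm) is above r_cr, any added insulation will reduce heat loss.

r_cr ≈ 15.9 mm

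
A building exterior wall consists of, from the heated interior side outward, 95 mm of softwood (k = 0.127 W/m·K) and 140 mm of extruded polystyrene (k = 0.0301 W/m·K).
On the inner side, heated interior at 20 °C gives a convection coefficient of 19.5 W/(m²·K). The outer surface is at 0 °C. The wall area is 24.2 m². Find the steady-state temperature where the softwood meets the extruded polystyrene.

Thermal resistances in series:
R_inner film = 1/(h_i·A) = 1/(19.5×24.2) = 0.002119 K/W
R_softwood = L/(kA) = 0.095/(0.127×24.2) = 0.03091 K/W
R_extruded polystyrene = L/(kA) = 0.14/(0.0301×24.2) = 0.1922 K/W
R_total = 0.2252 K/W;  Q = ΔT/R_total = 20/0.2252 = 88.8 W
T_interface = T_inner − Q·ΣR(inner→interface) = 20 − 88.8×0.03303

T ≈ 17.1 °C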